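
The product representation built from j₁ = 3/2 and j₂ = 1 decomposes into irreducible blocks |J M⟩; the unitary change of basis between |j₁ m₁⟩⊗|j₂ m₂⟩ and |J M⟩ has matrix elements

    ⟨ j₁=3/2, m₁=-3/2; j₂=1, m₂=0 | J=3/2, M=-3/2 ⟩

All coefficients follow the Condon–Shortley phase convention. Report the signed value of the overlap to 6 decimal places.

triangle: 1!×2!×1!/5! = 2/120
(j±m)!: 0!×3!×1!×1!×0!×3! = 36
prefactor² = (2J+1)×Δ×N² = 12/5
  k=1: −1/(1!×0!×2!×0!×0!×1!) = -1/2
Σ = -1/2  ⇒  CG² = 12/5×(-1/2)² = 3/5
CG = −√(3/5) = -0.774597

−√(3/5) = -0.774597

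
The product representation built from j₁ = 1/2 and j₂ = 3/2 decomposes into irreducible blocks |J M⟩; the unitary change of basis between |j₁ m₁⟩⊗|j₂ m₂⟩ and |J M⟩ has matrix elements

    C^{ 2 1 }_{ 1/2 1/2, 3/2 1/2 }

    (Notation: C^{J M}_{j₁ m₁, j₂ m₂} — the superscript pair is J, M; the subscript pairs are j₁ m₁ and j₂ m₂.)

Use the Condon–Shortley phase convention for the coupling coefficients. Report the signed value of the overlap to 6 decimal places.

j₁+j₂−J=0  J+j₁−j₂=1  J−j₁+j₂=3  j₁+j₂+J+1=5
(j₁±m₁, j₂±m₂, J±M) = (1,0,2,1,3,1)
P² = 3
sum k=0..0:
  [0] +1/2 = 1/2
S = 1/2
C² = P²·S² = 3/4 ; C = +0.866025

+0.866025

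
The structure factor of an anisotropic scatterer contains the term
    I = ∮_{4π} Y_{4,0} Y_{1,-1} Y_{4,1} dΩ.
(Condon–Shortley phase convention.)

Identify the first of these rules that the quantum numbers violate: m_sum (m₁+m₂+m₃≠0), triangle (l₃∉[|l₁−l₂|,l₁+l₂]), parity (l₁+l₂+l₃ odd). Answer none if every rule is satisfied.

Σmᵢ = 0  ✓
l₃∈[|l₁−l₂|,l₁+l₂]=[3,5], have l₃=4  ✓
Σlᵢ = 9 ⇒ odd  ✗

parity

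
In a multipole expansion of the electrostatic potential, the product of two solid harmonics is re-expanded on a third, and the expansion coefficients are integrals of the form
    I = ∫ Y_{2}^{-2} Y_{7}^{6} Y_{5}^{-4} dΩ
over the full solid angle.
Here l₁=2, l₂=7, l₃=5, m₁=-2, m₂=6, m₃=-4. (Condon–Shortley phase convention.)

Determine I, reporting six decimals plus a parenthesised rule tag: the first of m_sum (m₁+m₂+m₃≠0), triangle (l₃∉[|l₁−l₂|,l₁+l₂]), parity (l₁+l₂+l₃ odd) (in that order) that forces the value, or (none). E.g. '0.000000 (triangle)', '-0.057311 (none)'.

0.303018 (none)

m-sum 0 ✓  L=14 even ✓  5≤5≤9 ✓
Π(2lᵢ+1) = 5×15×11 = 825
triangle coeff Δ(2,7,5) = 1/15015
Σ_t [2,2]: t=2:+1/57600 = 1/57600
(3j)²=21/715 [(2 7 5; 0 0 0)], sign=-1
Σ_t [4,4]: t=4:+1/8709120 = 1/8709120
(3j)²=1/21 [(2 7 5; -2 6 -4)], sign=-1
⇒ 4πI² = 15/13
I = (+1)√(15/13/(4π)) = 0.30301841
No selection rule forces the value: the integral is nonzero (none).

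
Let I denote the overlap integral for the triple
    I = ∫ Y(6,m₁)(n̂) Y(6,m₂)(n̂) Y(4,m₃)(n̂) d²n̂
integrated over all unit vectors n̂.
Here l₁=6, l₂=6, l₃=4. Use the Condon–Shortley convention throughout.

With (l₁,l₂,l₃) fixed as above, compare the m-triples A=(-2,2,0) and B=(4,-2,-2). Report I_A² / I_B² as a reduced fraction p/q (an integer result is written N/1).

121/1587

Same 6,6,4: normalisation and zero-m 3j drop out of the ratio.
A: Δ: 8! 4! 4! / 17! → 1/15315300; sum: t=4:+1/331776 t=5:−1/25920 t=6:+1/23040 t=7:−1/181440 t=8:+1/23224320 = 11/4644864; 3j²(6 6 4; -2 2 0) = Δ·Π!·Σ² = 11/55692  (sign +1)
B: Δ: 8! 4! 4! / 17! → 1/15315300; sum: t=0:+1/3870720 t=1:−1/181440 t=2:+1/138240 = 23/11612160; 3j²(6 6 4; 4 -2 -2) = Δ·Π!·Σ² = 529/204204  (sign +1)
I_A²/I_B² = (11/55692)/(529/204204) = 121/1587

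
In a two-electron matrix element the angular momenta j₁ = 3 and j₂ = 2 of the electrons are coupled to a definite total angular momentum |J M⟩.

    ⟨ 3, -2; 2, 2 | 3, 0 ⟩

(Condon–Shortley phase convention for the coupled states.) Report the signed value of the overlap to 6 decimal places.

+√(1/3) ≈ +0.577350

triangle: 2!*4!*2!/9! = 96/362880
(j±m)!: 1!*5!*4!*0!*3!*3! = 103680
prefactor² = (2J+1)*Δ*N² = 192
  k=2: +1/(2!*0!*3!*2!*1!*0!) = 1/24
Σ = 1/24  ⇒  CG² = 192*(1/24)² = 1/3
CG = +√(1/3) = +0.577350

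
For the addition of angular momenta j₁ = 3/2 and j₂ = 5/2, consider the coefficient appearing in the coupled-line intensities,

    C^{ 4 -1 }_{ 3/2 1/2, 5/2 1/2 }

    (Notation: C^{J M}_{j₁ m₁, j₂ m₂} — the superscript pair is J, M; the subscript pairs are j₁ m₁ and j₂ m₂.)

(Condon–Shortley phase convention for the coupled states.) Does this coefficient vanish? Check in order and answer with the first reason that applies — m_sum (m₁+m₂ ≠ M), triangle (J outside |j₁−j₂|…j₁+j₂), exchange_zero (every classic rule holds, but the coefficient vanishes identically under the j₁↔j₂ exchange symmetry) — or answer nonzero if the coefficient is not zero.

m_sum

m-sum: m₁+m₂ = 1/2+1/2 = 1, M = -1  ✗ ⇒ coefficient is 0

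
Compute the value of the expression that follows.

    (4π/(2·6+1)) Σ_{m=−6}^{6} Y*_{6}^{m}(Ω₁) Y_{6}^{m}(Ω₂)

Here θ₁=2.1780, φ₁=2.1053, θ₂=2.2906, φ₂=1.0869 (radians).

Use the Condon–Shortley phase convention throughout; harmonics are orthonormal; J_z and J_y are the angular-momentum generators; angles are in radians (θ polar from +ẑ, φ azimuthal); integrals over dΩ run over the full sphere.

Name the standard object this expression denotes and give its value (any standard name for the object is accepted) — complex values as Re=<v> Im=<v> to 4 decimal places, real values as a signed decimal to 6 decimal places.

This sum is the spherical-harmonic addition theorem: it equals the Legendre polynomial P_l(cos γ) of the angle γ between the two directions.
Summing Y*_{l m}(θ₁,φ₁)·Y_{l m}(θ₂,φ₂) over m ∈ [−6, 6]; prefactor 4π/(2·6+1) = 0.966644:
  m=-6: (0.147889, 0.009690) × (0.084852, -0.020604) = (0.012748, -0.002225)  (running Σ = (0.012748, -0.002225))
  m=-5: (0.161246, 0.318164) × (-0.175283, -0.199002) = (0.035052, -0.087857)  (running Σ = (0.047800, -0.090082))
  m=-4: (-0.225065, 0.353291) × (-0.153831, 0.402824) = (-0.107693, -0.145009)  (running Σ = (-0.059893, -0.235090))
  m=-3: (-0.119560, -0.003913) × (0.322764, -0.038626) = (-0.038741, 0.003355)  (running Σ = (-0.098633, -0.231735))
  m=-2: (0.143953, 0.262388) × (0.061609, 0.089475) = (-0.014608, 0.029046)  (running Σ = (-0.113242, -0.202690))
  m=-1: (-0.124802, 0.210821) × (0.171495, -0.326300) = (0.047388, 0.076878)  (running Σ = (-0.065854, -0.125812))
  m=0: (0.239541, -0.000000) × (0.006281, 0.000000) = (0.001505, 0.000000)  (running Σ = (-0.064349, -0.125812))
  m=1: (0.124802, 0.210821) × (-0.171495, -0.326300) = (0.047388, -0.076878)  (running Σ = (-0.016961, -0.202690))
  m=2: (0.143953, -0.262388) × (0.061609, -0.089475) = (-0.014608, -0.029046)  (running Σ = (-0.031570, -0.231735))
  m=3: (0.119560, -0.003913) × (-0.322764, -0.038626) = (-0.038741, -0.003355)  (running Σ = (-0.070310, -0.235090))
  m=4: (-0.225065, -0.353291) × (-0.153831, -0.402824) = (-0.107693, 0.145009)  (running Σ = (-0.178003, -0.090082))
  m=5: (-0.161246, 0.318164) × (0.175283, -0.199002) = (0.035052, 0.087857)  (running Σ = (-0.142951, -0.002225))
  m=6: (0.147889, -0.009690) × (0.084852, 0.020604) = (0.012748, 0.002225)  (running Σ = (-0.130203, 0.000000))
Accumulated sum (-0.130203, 0.000000); after 4π/(2l+1) scaling, (-0.125860, 0.000000) ⇒ P_6 = -0.125860

Legendre polynomial (addition theorem), -0.125860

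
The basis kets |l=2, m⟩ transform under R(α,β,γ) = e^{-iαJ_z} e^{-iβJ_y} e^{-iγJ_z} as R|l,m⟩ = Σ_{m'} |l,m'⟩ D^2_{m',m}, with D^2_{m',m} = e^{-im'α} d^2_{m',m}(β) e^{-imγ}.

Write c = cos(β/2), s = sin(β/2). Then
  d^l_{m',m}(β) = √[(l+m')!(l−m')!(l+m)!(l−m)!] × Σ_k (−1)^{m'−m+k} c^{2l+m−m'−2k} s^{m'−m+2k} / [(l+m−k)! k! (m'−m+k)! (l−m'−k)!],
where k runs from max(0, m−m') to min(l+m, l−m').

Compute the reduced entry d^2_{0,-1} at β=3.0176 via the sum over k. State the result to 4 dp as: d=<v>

d^2_{0,-1}(β=3.0176) via the finite sum:
With c≡cos(β/2)=0.061957 and s≡sin(β/2)=0.998079, N=[2·2·1·6]^{1/2}=4.898979
k∈{0,1} keeps every argument non-negative
  k=0: (−1)^1·4.8990/(2)·0.0620^3·0.9981^1 = -0.000581
  k=1: (−1)^2·4.8990/(2)·0.0620^1·0.9981^3 = +0.150889
d^2_{0,-1}(3.0176) = -0.000581 +0.150889 = +0.150308

d=0.1503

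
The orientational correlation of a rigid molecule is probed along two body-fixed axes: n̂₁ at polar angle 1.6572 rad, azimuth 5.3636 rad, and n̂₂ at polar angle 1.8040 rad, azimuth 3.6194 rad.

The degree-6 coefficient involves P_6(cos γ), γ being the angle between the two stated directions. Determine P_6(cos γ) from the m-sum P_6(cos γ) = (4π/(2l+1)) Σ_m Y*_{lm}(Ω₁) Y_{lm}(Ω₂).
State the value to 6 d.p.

Expand P_6 via completeness: Σ_{m} conj(Y_{6,m}) at Ω₁ times Y_{6,m} at Ω₂ —
  m=-6: (0.340540, 0.327364) × (-0.394378, -0.111166) = (-0.097910, -0.166962)  (running Σ = (-0.097910, -0.166962))
  m=-5: (0.016188, -0.140811) × (-0.246096, -0.230440) = (-0.036433, 0.030923)  (running Σ = (-0.134342, -0.136039))
  m=-4: (0.277316, -0.165008) × (0.044036, 0.124317) = (0.032725, 0.027209)  (running Σ = (-0.101617, -0.108830))
  m=-3: (-0.150462, -0.060592) × (-0.045803, 0.331317) = (0.026967, -0.047075)  (running Σ = (-0.074650, -0.155906))
  m=-2: (-0.074386, -0.270486) × (0.023633, -0.033443) = (-0.010804, -0.003905)  (running Σ = (-0.085454, -0.159810))
  m=-1: (-0.102590, 0.134612) × (0.287230, -0.148736) = (-0.009445, 0.053923)  (running Σ = (-0.094900, -0.105887))
  m=0: (-0.269243, -0.000000) × (-0.016254, 0.000000) = (0.004376, 0.000000)  (running Σ = (-0.090523, -0.105887))
  m=1: (0.102590, 0.134612) × (-0.287230, -0.148736) = (-0.009445, -0.053923)  (running Σ = (-0.099969, -0.159810))
  m=2: (-0.074386, 0.270486) × (0.023633, 0.033443) = (-0.010804, 0.003905)  (running Σ = (-0.110773, -0.155906))
  m=3: (0.150462, -0.060592) × (0.045803, 0.331317) = (0.026967, 0.047075)  (running Σ = (-0.083806, -0.108830))
  m=4: (0.277316, 0.165008) × (0.044036, -0.124317) = (0.032725, -0.027209)  (running Σ = (-0.051081, -0.136039))
  m=5: (-0.016188, -0.140811) × (0.246096, -0.230440) = (-0.036433, -0.030923)  (running Σ = (-0.087513, -0.166962))
  m=6: (0.340540, -0.327364) × (-0.394378, 0.111166) = (-0.097910, 0.166962)  (running Σ = (-0.185423, 0.000000))
Σ over m = (-0.185423, 0.000000); ×(4π/13) → (-0.179238, 0.000000). Real part: -0.179238

-0.179238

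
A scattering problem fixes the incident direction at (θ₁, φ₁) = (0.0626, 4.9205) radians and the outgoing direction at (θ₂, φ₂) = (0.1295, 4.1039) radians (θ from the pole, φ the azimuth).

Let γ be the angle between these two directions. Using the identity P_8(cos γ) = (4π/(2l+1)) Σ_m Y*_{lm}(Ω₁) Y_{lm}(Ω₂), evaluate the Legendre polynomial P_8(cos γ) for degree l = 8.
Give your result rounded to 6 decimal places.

Term-by-term m-sum for l=8 (normalisation 4π/17 = 0.739198):
  m=-8: (-0.00000 + 0.00000j) × (0.00000 - 0.00000j) = 0.00000 + 0.00000j  (running Σ = 0.00000 + 0.00000j)
  m=-7: (-0.00000 + 0.00000j) × (-0.00000 + 0.00000j) = 0.00000 - 0.00000j  (running Σ = 0.00000 - 0.00000j)
  m=-6: (-0.00000 - 0.00000j) × (0.00002 + 0.00001j) = 0.00000 - 0.00000j  (running Σ = 0.00000 - 0.00000j)
  m=-5: (0.00001 - 0.00000j) × (-0.00003 - 0.00034j) = -0.00000 - 0.00000j  (running Σ = -0.00000 - 0.00000j)
  m=-4: (0.00014 + 0.00015j) × (-0.00274 + 0.00234j) = -0.00000 - 0.00000j  (running Σ = -0.00000 - 0.00000j)
  m=-3: (-0.00197 + 0.00274j) × (0.02734 + 0.00712j) = -0.00007 + 0.00006j  (running Σ = -0.00007 + 0.00006j)
  m=-2: (-0.03616 - 0.01598j) × (-0.05432 - 0.14706j) = -0.00039 + 0.00619j  (running Σ = -0.00046 + 0.00625j)
  m=-1: (0.06162 - 0.29180j) × (-0.31330 + 0.44971j) = 0.11192 + 0.11913j  (running Σ = 0.11146 + 0.12538j)
  m=0: (1.08249 + 0.00000j) × (0.83741 + 0.00000j) = 0.90648 + 0.00000j  (running Σ = 1.01794 + 0.12538j)
  m=1: (-0.06162 - 0.29180j) × (0.31330 + 0.44971j) = 0.11192 - 0.11913j  (running Σ = 1.12987 + 0.00625j)
  m=2: (-0.03616 + 0.01598j) × (-0.05432 + 0.14706j) = -0.00039 - 0.00619j  (running Σ = 1.12948 + 0.00006j)
  m=3: (0.00197 + 0.00274j) × (-0.02734 + 0.00712j) = -0.00007 - 0.00006j  (running Σ = 1.12941 - 0.00000j)
  m=4: (0.00014 - 0.00015j) × (-0.00274 - 0.00234j) = -0.00000 + 0.00000j  (running Σ = 1.12940 - 0.00000j)
  m=5: (-0.00001 - 0.00000j) × (0.00003 - 0.00034j) = -0.00000 + 0.00000j  (running Σ = 1.12940 - 0.00000j)
  m=6: (-0.00000 + 0.00000j) × (0.00002 - 0.00001j) = 0.00000 + 0.00000j  (running Σ = 1.12940 - 0.00000j)
  m=7: (0.00000 + 0.00000j) × (0.00000 + 0.00000j) = 0.00000 + 0.00000j  (running Σ = 1.12940 + 0.00000j)
  m=8: (-0.00000 - 0.00000j) × (0.00000 + 0.00000j) = 0.00000 - 0.00000j  (running Σ = 1.12940 + 0.00000j)
Accumulated sum 1.12940 + 0.00000j; after 4π/(2l+1) scaling, 0.83485 + 0.00000j ⇒ P_8 = 0.834854

0.834854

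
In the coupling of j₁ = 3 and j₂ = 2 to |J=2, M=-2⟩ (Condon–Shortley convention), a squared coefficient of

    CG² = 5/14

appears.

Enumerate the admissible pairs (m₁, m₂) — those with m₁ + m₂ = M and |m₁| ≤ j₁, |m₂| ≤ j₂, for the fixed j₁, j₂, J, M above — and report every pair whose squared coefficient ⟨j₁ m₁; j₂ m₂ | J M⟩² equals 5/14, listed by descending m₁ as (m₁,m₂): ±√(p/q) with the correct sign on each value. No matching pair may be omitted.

Admissible pairs with m₁+m₂ = M = -2: (-3,1), (-2,0), (-1,-1), (0,-2)
  (m₁,m₂)=(0,-2): CG² = 1/14, CG = +√(1/14)
  (m₁,m₂)=(-1,-1): CG² = 3/14, CG = −√(3/14)
  (m₁,m₂)=(-2,0): CG² = 5/14, CG = +√(5/14)   ← matches the target
  (m₁,m₂)=(-3,1): CG² = 5/14, CG = −√(5/14)   ← matches the target
Pairs with CG² = 5/14: (-2,0): +√(5/14); (-3,1): −√(5/14)

(-2,0): +√(5/14); (-3,1): −√(5/14)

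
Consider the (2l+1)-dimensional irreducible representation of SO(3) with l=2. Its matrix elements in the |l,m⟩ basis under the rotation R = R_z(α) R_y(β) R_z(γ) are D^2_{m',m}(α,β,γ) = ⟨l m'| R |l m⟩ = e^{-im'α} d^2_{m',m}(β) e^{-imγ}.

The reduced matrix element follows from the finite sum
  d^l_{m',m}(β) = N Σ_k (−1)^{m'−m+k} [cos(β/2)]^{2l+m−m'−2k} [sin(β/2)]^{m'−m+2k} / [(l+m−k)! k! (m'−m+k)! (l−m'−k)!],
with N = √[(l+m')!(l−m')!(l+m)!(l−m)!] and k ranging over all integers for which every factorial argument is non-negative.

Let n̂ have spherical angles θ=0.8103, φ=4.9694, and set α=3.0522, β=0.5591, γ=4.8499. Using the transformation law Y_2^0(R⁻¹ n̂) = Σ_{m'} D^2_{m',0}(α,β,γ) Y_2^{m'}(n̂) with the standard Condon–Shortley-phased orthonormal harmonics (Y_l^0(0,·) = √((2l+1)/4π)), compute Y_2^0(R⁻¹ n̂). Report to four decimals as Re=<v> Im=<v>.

Re=-0.1205 Im=0.0000

Need the full column D^2_{m',0} for m'=−2..2 at α=3.0522, β=0.5591, γ=4.8499.
cos(β/2)=0.961180, sin(β/2)=0.275923
d^2_{-2,0}: single k=2 term ⇒ +0.172290;  D = +0.169544-0.030639i
d^2_{-1,0}: k∈[1..2] ⇒ +0.600174 -0.049459 = +0.550716;  D = -0.548517+0.049164i
d^2_{0,0}: k∈[0..2] ⇒ +0.853529 -0.281349 +0.005796 = +0.577976;  D = +0.577976+0.000000i
d^2_{1,0}: k∈[0..1] ⇒ -0.600174 +0.049459 = -0.550716;  D = +0.548517+0.049164i
d^2_{2,0}: single k=0 term ⇒ +0.172290;  D = +0.169544+0.030639i
Y_2^{m'}(θ=0.8103,φ=4.9694) and Σ D·Y over m':
  (+0.1695-0.0306i)·(-0.1766+0.0997i)  (-0.5485+0.0492i)·(+0.0981+0.3731i)  (+0.5780+0.0000i)·(+0.1341+0.0000i)  (+0.5485+0.0492i)·(-0.0981+0.3731i)  (+0.1695+0.0306i)·(-0.1766-0.0997i)
Y_2^0(R⁻¹ n̂) = -0.120496+0.000000i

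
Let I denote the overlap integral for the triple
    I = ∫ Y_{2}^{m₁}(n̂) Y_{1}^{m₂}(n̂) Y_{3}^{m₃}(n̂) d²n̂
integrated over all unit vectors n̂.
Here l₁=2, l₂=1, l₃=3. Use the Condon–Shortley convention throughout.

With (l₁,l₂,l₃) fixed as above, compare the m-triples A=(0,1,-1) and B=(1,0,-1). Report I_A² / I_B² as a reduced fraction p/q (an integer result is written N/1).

l's match ⇒ only the (l;m) 3-j factors differ between A and B.
A: triangle coeff Δ(2,1,3) = 1/105; Σ_t [0,0]: t=0:+1/8 = 1/8; (3j)²=2/35 [(2 1 3; 0 1 -1)], sign=+1
B: triangle coeff Δ(2,1,3) = 1/105; Σ_t [0,0]: t=0:+1/6 = 1/6; (3j)²=8/105 [(2 1 3; 1 0 -1)], sign=+1
I_A²/I_B² = (2/35)/(8/105) = 3/4

3/4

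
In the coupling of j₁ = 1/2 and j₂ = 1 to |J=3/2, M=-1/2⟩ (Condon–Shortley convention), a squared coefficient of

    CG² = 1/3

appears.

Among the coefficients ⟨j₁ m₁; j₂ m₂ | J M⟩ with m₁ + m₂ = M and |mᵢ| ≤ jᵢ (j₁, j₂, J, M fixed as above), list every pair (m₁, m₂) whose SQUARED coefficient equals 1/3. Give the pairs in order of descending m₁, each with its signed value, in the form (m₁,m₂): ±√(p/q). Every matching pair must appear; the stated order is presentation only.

Admissible pairs with m₁+m₂ = M = -1/2: (-1/2,0), (1/2,-1)
  (m₁,m₂)=(1/2,-1): CG² = 1/3, CG = +√(1/3)   ← matches the target
  (m₁,m₂)=(-1/2,0): CG² = 2/3, CG = +√(2/3)
Pairs with CG² = 1/3: (1/2,-1): +√(1/3)

(1/2,-1): +√(1/3)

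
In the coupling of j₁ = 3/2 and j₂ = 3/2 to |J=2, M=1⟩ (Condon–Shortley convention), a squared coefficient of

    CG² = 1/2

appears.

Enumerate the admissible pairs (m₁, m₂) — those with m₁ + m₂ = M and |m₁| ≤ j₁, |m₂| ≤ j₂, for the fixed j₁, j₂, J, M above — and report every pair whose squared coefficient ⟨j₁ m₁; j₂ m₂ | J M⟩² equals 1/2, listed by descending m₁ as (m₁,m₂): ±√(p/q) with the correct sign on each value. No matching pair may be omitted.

(3/2,-1/2): +√(1/2); (-1/2,3/2): −√(1/2)

Admissible pairs with m₁+m₂ = M = 1: (-1/2,3/2), (1/2,1/2), (3/2,-1/2)
  (m₁,m₂)=(3/2,-1/2): CG² = 1/2, CG = +√(1/2)   ← matches the target
  (m₁,m₂)=(1/2,1/2): CG² = 0/1, CG = 0
  (m₁,m₂)=(-1/2,3/2): CG² = 1/2, CG = −√(1/2)   ← matches the target
Pairs with CG² = 1/2: (3/2,-1/2): +√(1/2); (-1/2,3/2): −√(1/2)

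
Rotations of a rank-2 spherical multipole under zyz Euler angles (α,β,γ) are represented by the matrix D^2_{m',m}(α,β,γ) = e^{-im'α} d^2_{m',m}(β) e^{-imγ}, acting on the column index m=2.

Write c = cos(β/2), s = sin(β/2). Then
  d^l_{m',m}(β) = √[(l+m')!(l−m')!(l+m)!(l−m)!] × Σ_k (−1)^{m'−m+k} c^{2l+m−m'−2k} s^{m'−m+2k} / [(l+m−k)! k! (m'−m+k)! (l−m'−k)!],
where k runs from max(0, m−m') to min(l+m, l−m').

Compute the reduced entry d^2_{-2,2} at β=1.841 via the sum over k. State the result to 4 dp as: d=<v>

d^2_{-2,2}(β=1.8410) via the finite sum:
Half-angle: c=0.605422, s=0.795904. N=√(1·24·24·1)=24.000000
The bounds max(0,m−m')=4 and min(l+m,l−m')=4 give 1 term
  k=4: (−1)^0·24.0000/(24)·0.6054^0·0.7959^4 = +0.401276
d^2_{-2,2}(1.8410) = +0.401276

d=0.4013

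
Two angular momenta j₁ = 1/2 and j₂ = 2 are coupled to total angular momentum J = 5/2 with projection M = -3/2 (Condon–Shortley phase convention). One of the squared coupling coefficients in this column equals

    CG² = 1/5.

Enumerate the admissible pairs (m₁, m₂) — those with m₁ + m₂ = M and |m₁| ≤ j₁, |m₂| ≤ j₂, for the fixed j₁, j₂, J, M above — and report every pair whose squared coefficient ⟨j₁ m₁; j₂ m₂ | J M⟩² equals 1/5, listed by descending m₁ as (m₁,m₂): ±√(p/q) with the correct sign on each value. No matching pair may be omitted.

Admissible pairs with m₁+m₂ = M = -3/2: (-1/2,-1), (1/2,-2)
  (m₁,m₂)=(1/2,-2): CG² = 1/5, CG = +√(1/5)   ← matches the target
  (m₁,m₂)=(-1/2,-1): CG² = 4/5, CG = +√(4/5)
Pairs with CG² = 1/5: (1/2,-2): +√(1/5)

(1/2,-2): +√(1/5)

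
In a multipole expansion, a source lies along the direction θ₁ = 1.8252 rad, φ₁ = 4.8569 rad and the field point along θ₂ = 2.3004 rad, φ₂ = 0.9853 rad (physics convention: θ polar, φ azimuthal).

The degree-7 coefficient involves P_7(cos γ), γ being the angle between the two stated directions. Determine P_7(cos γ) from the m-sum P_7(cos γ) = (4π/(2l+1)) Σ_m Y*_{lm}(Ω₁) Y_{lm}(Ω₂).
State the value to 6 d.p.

0.087399

Expand P_7 via completeness: Σ_{m} conj(Y_{7,m}) at Ω₁ times Y_{7,m} at Ω₂ —
  term(m=-7) = -0.009850+0.023450i   from Y*(Ω₁)=-0.337111+0.210985i, Y(Ω₂)=+0.052278-0.036844i
  term(m=-6) = -0.027015-0.078270i   from Y*(Ω₁)=+0.250378+0.295019i, Y(Ω₂)=-0.199399-0.077657i
  term(m=-5) = -0.019389-0.010806i   from Y*(Ω₁)=-0.036390+0.041277i, Y(Ω₂)=+0.085711+0.394176i
  term(m=-4) = +0.144277-0.032500i   from Y*(Ω₁)=+0.295387+0.192704i, Y(Ω₂)=+0.292267-0.300693i
  term(m=-3) = -0.003084+0.004327i   from Y*(Ω₁)=+0.025555-0.055207i, Y(Ω₂)=-0.085847-0.016127i
  term(m=-2) = -0.011479-0.103190i   from Y*(Ω₁)=+0.304261+0.090471i, Y(Ω₂)=-0.127315-0.301294i
  term(m=-1) = +0.018756+0.016785i   from Y*(Ω₁)=+0.014900-0.102390i, Y(Ω₂)=-0.134428+0.202742i
  term(m=+0) = -0.080106+0.000000i   from Y*(Ω₁)=+0.304516-0.000000i, Y(Ω₂)=-0.263059+0.000000i
  term(m=+1) = +0.018756-0.016785i   from Y*(Ω₁)=-0.014900-0.102390i, Y(Ω₂)=+0.134428+0.202742i
  term(m=+2) = -0.011479+0.103190i   from Y*(Ω₁)=+0.304261-0.090471i, Y(Ω₂)=-0.127315+0.301294i
  term(m=+3) = -0.003084-0.004327i   from Y*(Ω₁)=-0.025555-0.055207i, Y(Ω₂)=+0.085847-0.016127i
  term(m=+4) = +0.144277+0.032500i   from Y*(Ω₁)=+0.295387-0.192704i, Y(Ω₂)=+0.292267+0.300693i
  term(m=+5) = -0.019389+0.010806i   from Y*(Ω₁)=+0.036390+0.041277i, Y(Ω₂)=-0.085711+0.394176i
  term(m=+6) = -0.027015+0.078270i   from Y*(Ω₁)=+0.250378-0.295019i, Y(Ω₂)=-0.199399+0.077657i
  term(m=+7) = -0.009850-0.023450i   from Y*(Ω₁)=+0.337111+0.210985i, Y(Ω₂)=-0.052278-0.036844i
Total Σ_m = +0.104325+0.000000i. Multiply by 0.837758: +0.087399+0.000000i. P_7(cos γ) = 0.087399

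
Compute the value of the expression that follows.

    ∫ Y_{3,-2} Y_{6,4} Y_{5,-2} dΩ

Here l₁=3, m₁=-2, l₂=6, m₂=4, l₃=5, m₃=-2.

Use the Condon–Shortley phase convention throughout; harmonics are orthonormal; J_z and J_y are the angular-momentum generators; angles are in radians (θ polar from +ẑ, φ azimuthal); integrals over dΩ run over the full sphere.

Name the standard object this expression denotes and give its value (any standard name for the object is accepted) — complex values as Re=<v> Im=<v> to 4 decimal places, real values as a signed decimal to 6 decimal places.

This is a Gaunt coefficient — the integral of a triple product of spherical harmonics over the sphere.
Checks pass: Σm=0; 14 even; l₃=5∈[3,9].
(2·3+1)(2·6+1)(2·5+1) = 1001
Δ: 4! 2! 8! / 15! → 1/675675
sum: t=1:−1/8640 t=2:+1/2304 t=3:−1/8640 = 7/34560
3j²(3 6 5; 0 0 0) = Δ·Π!·Σ² = 7/429  (sign -1)
sum: t=3:−1/60480 t=4:+1/34560 = 1/80640
3j²(3 6 5; -2 4 -2) = Δ·Π!·Σ² = 6/1001  (sign -1)
combine: 4πI² = 1001·7/429·6/1001 = 14/143
take √, sign +1: I = 0.08826552

Gaunt coefficient, +0.088266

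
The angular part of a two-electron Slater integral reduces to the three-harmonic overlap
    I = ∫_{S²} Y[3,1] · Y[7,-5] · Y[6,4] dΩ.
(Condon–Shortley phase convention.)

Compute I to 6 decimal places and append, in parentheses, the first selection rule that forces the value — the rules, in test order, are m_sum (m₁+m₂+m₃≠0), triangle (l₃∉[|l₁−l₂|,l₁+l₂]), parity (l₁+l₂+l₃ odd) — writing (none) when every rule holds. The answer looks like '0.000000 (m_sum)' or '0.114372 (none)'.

Rules hold: Σm=0, L=16 even, 4≤6≤10.
N = 7·15·13 = 1365
Δ = 4!·2!·10!/17! = 1/2042040
Racah Σ t=1..3: t=1:−1/207360 t=2:+1/57600 t=3:−1/207360 = 1/129600
⇒ 3j(3 7 6; 0 0 0)² = 168/12155, sgn +1
Racah Σ t=0..2: t=0:+1/3870720 t=1:−1/2177280 t=2:+1/29030400 = -29/174182400
⇒ 3j(3 7 6; 1 -5 4)² = 841/185640, sgn -1
4πI² = N·(3j₀)²·(3jₘ)² = 17661/206635
I = -1·√(0.0854695/4π) = -0.08247091
No selection rule forces the value: the integral is nonzero (none).

-0.082471 (none)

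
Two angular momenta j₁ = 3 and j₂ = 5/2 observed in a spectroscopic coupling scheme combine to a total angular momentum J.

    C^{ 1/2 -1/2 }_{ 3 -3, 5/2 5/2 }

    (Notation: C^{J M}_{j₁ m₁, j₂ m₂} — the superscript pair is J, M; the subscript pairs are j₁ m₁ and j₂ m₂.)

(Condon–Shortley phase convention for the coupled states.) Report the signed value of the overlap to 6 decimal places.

-0.534522

j₁+j₂−J=5  J+j₁−j₂=1  J−j₁+j₂=0  j₁+j₂+J+1=7
(j₁±m₁, j₂±m₂, J±M) = (0,6,5,0,0,1)
P² = 28800/7
sum k=5..5:
  [5] −1/120 = -1/120
S = -1/120
C² = P²·S² = 2/7 ; C = -0.534522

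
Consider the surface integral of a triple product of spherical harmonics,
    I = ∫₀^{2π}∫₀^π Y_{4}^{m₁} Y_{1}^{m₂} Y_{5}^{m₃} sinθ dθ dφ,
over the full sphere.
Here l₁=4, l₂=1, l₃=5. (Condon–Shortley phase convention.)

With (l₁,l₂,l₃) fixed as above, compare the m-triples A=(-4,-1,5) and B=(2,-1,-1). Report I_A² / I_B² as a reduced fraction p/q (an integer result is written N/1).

Same 4,1,5: normalisation and zero-m 3j drop out of the ratio.
A: Δ: 0! 8! 2! / 11! → 1/495; sum: t=0:+1/80640 = 1/80640; 3j²(4 1 5; -4 -1 5) = Δ·Π!·Σ² = 1/11  (sign +1)
B: Δ: 0! 8! 2! / 11! → 1/495; sum: t=0:+1/2880 = 1/2880; 3j²(4 1 5; 2 -1 -1) = Δ·Π!·Σ² = 2/165  (sign +1)
I_A²/I_B² = (1/11)/(2/165) = 15/2

15/2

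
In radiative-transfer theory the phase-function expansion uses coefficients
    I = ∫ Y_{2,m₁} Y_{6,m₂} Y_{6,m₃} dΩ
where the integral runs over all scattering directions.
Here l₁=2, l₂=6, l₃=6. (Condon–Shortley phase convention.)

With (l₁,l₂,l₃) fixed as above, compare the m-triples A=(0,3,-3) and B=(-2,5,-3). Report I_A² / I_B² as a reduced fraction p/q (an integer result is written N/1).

Shared (l₁,l₂,l₃)=(2,6,6): N and (l;000)² cancel in I_A²/I_B².
A: Δ = 2!·2!·10!/15! = 1/90090; Racah Σ t=0..2: t=0:+1/1451520 t=1:−1/80640 t=2:+1/120960 = -1/290304; ⇒ 3j(2 6 6; 0 3 -3)² = 5/2002, sgn +1
B: Δ = 2!·2!·10!/15! = 1/90090; Racah Σ t=2..2: t=2:+1/1451520 = 1/1451520; ⇒ 3j(2 6 6; -2 5 -3)² = 1/91, sgn -1
I_A²/I_B² = (5/2002)/(1/91) = 5/22

5/22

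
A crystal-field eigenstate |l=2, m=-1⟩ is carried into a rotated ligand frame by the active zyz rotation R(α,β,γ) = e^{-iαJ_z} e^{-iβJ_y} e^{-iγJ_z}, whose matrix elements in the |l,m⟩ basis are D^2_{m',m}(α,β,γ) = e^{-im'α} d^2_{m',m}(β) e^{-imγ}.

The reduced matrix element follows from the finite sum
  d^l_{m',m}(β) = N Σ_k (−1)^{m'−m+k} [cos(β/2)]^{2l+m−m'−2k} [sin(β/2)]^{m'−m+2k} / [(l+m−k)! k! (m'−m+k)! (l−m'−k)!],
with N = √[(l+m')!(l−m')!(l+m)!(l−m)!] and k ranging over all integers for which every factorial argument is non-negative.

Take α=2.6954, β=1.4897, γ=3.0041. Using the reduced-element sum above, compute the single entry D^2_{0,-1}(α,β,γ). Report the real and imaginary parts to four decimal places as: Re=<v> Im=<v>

D^2_{0,-1}(2.6954,1.4897,3.0041) = e^{-i·0·2.6954}·d^2_{0,-1}(1.4897)·e^{-i·-1·3.0041}. Compute d first:
With c≡cos(β/2)=0.735190 and s≡sin(β/2)=0.677862, N=[2·2·1·6]^{1/2}=4.898979
Admissible k: 0..1 (factorial args all ≥0)
  k=0: (−1)^1·4.8990/(2)·0.7352^3·0.6779^1 = -0.659804
  k=1: (−1)^2·4.8990/(2)·0.7352^1·0.6779^3 = +0.560916
d^2_{0,-1}(1.4897) = -0.659804 +0.560916 = -0.098887
Phases: e^{-i·(0)·2.6954}=+1.000000+0.000000i, e^{-i·(-1)·3.0041}=-0.990563+0.137060i ⇒ D=+0.097954-0.013553i

Re=0.0980 Im=-0.0136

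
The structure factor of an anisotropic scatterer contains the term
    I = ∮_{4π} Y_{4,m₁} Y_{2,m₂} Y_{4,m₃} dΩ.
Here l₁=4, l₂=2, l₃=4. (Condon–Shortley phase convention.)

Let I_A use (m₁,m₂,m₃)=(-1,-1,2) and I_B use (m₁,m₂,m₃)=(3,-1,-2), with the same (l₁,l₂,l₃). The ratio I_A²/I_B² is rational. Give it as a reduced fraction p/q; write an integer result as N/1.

Same 4,2,4: normalisation and zero-m 3j drop out of the ratio.
A: Δ: 2! 6! 2! / 11! → 1/13860; sum: t=0:+1/240 t=1:−1/96 = -1/160; 3j²(4 2 4; -1 -1 2) = Δ·Π!·Σ² = 27/1540  (sign -1)
B: Δ: 2! 6! 2! / 11! → 1/13860; sum: t=0:+1/240 t=1:−1/1440 = 1/288; 3j²(4 2 4; 3 -1 -2) = Δ·Π!·Σ² = 5/132  (sign +1)
I_A²/I_B² = (27/1540)/(5/132) = 81/175

81/175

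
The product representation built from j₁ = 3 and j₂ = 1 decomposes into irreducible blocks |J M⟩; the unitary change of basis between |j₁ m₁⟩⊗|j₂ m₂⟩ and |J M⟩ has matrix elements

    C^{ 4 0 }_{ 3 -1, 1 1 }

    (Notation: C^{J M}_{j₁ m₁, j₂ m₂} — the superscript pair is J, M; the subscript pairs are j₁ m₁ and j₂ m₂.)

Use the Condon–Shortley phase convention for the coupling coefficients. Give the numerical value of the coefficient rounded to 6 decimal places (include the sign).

√[9·0!6!2!/9! · 2!4!2!0!4!4!] = √(13824/7)
  +(−1)^0/∏(0,0,4,2,2,0)! = 1/96  (running 1/96)
⟨..|..⟩ = √(13824/7)·(1/96) = +0.462910

+0.462910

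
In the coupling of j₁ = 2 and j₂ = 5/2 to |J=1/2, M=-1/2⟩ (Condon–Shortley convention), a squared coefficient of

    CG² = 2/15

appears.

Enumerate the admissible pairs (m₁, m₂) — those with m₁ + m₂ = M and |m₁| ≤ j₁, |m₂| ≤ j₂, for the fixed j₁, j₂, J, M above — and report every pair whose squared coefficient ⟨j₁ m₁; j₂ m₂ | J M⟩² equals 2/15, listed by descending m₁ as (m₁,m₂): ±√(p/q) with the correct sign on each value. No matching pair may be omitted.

(-1,1/2): −√(2/15)

Admissible pairs with m₁+m₂ = M = -1/2: (-2,3/2), (-1,1/2), (0,-1/2), (1,-3/2), (2,-5/2)
  (m₁,m₂)=(2,-5/2): CG² = 1/3, CG = +√(1/3)
  (m₁,m₂)=(1,-3/2): CG² = 4/15, CG = −√(4/15)
  (m₁,m₂)=(0,-1/2): CG² = 1/5, CG = +√(1/5)
  (m₁,m₂)=(-1,1/2): CG² = 2/15, CG = −√(2/15)   ← matches the target
  (m₁,m₂)=(-2,3/2): CG² = 1/15, CG = +√(1/15)
Pairs with CG² = 2/15: (-1,1/2): −√(2/15)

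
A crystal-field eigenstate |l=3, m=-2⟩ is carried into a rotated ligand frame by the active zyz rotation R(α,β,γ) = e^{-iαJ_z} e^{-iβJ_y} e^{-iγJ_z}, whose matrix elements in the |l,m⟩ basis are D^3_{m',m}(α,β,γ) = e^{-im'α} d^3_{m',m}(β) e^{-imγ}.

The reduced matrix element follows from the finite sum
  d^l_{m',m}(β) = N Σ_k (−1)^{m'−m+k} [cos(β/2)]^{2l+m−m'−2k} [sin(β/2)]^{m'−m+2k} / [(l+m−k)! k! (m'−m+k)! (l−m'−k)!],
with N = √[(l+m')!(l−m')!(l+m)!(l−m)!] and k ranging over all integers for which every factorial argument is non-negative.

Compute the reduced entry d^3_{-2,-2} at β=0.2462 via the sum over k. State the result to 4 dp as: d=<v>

d=0.8823

d^3_{-2,-2}(β=0.2462) via the finite sum:
With c≡cos(β/2)=0.992433 and s≡sin(β/2)=0.122789, N=[1·120·1·120]^{1/2}=120.000000
k: max(0,(-2)−(-2))=0 … min(3+(-2),3−(-2))=1
  k=0: (−1)^0·120.0000/(120)·0.9924^6·0.1228^0 = +0.955447
  k=1: (−1)^1·120.0000/(24)·0.9924^4·0.1228^2 = -0.073130
d^3_{-2,-2}(0.2462) = +0.955447 -0.073130 = +0.882317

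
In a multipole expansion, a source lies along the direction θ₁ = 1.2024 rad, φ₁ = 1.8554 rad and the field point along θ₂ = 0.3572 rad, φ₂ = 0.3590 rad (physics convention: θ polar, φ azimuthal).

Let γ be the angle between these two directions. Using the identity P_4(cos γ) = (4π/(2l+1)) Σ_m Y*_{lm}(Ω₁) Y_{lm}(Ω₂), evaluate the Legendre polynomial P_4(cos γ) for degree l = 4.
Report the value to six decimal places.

-0.040595

Term-by-term m-sum for l=4 (normalisation 4π/9 = 1.396263):
  [-4]  conj(Y_{4,-4})(Ω₁) = 0.14046 + 0.30435j ; Y_{4,-4}(Ω₂) = 0.00089 - 0.00655j ; Δ = 0.00212 - 0.00065j
  [-3]  conj(Y_{4,-3})(Ω₁) = 0.27587 - 0.24049j ; Y_{4,-3}(Ω₂) = 0.02376 - 0.04414j ; Δ = -0.00406 - 0.01789j
  [-2]  conj(Y_{4,-2})(Ω₁) = 0.02261 + 0.01447j ; Y_{4,-2}(Ω₂) = 0.15845 - 0.13841j ; Δ = 0.00558 - 0.00084j
  [-1]  conj(Y_{4,-1})(Ω₁) = 0.09337 - 0.31915j ; Y_{4,-1}(Ω₂) = 0.45621 - 0.17120j ; Δ = -0.01204 - 0.16158j
  [+0]  conj(Y_{4,0})(Ω₁) = -0.03194 + 0.00000j ; Y_{4,0}(Ω₂) = 0.38430 + 0.00000j ; Δ = -0.01228 + 0.00000j
  [+1]  conj(Y_{4,1})(Ω₁) = -0.09337 - 0.31915j ; Y_{4,1}(Ω₂) = -0.45621 - 0.17120j ; Δ = -0.01204 + 0.16158j
  [+2]  conj(Y_{4,2})(Ω₁) = 0.02261 - 0.01447j ; Y_{4,2}(Ω₂) = 0.15845 + 0.13841j ; Δ = 0.00558 + 0.00084j
  [+3]  conj(Y_{4,3})(Ω₁) = -0.27587 - 0.24049j ; Y_{4,3}(Ω₂) = -0.02376 - 0.04414j ; Δ = -0.00406 + 0.01789j
  [+4]  conj(Y_{4,4})(Ω₁) = 0.14046 - 0.30435j ; Y_{4,4}(Ω₂) = 0.00089 + 0.00655j ; Δ = 0.00212 + 0.00065j
Total Σ_m = -0.02907 + 0.00000j. Multiply by 1.396263: -0.04060 + 0.00000j. P_4(cos γ) = -0.040595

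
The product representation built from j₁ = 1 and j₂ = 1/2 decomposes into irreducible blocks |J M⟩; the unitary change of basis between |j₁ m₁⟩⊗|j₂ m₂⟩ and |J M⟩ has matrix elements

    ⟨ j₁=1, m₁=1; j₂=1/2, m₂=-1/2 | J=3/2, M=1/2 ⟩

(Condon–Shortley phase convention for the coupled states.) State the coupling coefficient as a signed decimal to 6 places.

√[4·0!2!1!/4! · 2!0!0!1!2!1!] = √(4/3)
  +(−1)^0/∏(0,0,0,0,2,1)! = 1/2  (running 1/2)
⟨..|..⟩ = √(4/3)·(1/2) = +0.577350

+√(1/3) = +0.577350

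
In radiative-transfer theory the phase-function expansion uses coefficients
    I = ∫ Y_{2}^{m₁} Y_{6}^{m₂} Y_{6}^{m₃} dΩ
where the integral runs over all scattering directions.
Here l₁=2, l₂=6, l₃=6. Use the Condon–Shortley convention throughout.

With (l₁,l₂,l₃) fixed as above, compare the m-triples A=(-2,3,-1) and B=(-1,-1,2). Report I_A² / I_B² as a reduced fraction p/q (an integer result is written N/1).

Same 2,6,6: normalisation and zero-m 3j drop out of the ratio.
A: Δ: 2! 2! 10! / 15! → 1/90090; sum: t=2:+1/120960 = 1/120960; 3j²(2 6 6; -2 3 -1) = Δ·Π!·Σ² = 24/1001  (sign -1)
B: Δ: 2! 2! 10! / 15! → 1/90090; sum: t=1:−1/34560 t=2:+1/60480 = -1/80640; 3j²(2 6 6; -1 -1 2) = Δ·Π!·Σ² = 6/1001  (sign -1)
I_A²/I_B² = (24/1001)/(6/1001) = 4/1

4/1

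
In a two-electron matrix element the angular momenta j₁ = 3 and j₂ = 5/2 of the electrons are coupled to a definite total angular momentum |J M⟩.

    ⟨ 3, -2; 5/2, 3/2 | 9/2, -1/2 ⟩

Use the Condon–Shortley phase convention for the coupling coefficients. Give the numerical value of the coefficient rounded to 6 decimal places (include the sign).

-0.510355

√[10·1!5!4!/11! · 1!5!4!1!4!5!] = √(460800/77)
  +(−1)^0/∏(0,1,5,4,0,0)! = 1/2880  (running 1/2880)
  +(−1)^1/∏(1,0,4,3,1,1)! = -1/144  (running -19/2880)
⟨..|..⟩ = √(460800/77)·(-19/2880) = -0.510355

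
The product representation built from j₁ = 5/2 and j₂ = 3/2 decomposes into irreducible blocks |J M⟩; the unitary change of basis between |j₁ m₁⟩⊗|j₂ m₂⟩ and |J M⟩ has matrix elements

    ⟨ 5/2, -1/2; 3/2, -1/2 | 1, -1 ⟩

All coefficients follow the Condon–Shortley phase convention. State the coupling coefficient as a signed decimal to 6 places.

-0.387298  (= −√(3/20))

√[3·3!2!0!/6! · 2!3!1!2!0!2!] = √(12/5)
  +(−1)^1/∏(1,2,2,0,0,0)! = -1/4  (running -1/4)
⟨..|..⟩ = √(12/5)·(-1/4) = -0.387298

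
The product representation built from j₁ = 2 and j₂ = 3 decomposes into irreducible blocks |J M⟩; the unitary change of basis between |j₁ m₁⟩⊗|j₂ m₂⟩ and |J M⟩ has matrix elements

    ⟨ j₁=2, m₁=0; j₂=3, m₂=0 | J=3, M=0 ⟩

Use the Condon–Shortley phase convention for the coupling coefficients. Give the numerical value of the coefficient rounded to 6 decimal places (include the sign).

−√(4/15) = -0.516398

triangle: 2!·2!·4!/9! = 96/362880
(j±m)!: 2!·2!·3!·3!·3!·3! = 5184
prefactor² = (2J+1)·Δ·N² = 48/5
  k=0: +1/(0!·2!·2!·3!·0!·1!) = 1/24
  k=1: −1/(1!·1!·1!·2!·1!·2!) = -1/4
  k=2: +1/(2!·0!·0!·1!·2!·3!) = 1/24
Σ = -1/6  ⇒  CG² = 48/5·(-1/6)² = 4/15
CG = −√(4/15) = -0.516398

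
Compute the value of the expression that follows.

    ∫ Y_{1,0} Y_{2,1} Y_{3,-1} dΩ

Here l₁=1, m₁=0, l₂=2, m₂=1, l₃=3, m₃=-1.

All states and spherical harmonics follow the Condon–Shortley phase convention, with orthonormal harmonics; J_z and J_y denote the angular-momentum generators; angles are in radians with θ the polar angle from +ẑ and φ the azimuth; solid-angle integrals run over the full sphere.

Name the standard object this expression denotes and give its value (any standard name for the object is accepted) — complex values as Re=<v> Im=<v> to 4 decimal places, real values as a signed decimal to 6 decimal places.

This is a Gaunt coefficient — the integral of a triple product of spherical harmonics over the sphere.
m-sum 0 ✓  L=6 even ✓  1≤3≤3 ✓
Π(2lᵢ+1) = 3×5×7 = 105
triangle coeff Δ(1,2,3) = 1/105
Σ_t [0,0]: t=0:+1/4 = 1/4
(3j)²=3/35 [(1 2 3; 0 0 0)], sign=-1
Σ_t [0,0]: t=0:+1/6 = 1/6
(3j)²=8/105 [(1 2 3; 0 1 -1)], sign=+1
⇒ 4πI² = 24/35
I = (-1)√(24/35/(4π)) = -0.23359668

Gaunt coefficient, -0.233597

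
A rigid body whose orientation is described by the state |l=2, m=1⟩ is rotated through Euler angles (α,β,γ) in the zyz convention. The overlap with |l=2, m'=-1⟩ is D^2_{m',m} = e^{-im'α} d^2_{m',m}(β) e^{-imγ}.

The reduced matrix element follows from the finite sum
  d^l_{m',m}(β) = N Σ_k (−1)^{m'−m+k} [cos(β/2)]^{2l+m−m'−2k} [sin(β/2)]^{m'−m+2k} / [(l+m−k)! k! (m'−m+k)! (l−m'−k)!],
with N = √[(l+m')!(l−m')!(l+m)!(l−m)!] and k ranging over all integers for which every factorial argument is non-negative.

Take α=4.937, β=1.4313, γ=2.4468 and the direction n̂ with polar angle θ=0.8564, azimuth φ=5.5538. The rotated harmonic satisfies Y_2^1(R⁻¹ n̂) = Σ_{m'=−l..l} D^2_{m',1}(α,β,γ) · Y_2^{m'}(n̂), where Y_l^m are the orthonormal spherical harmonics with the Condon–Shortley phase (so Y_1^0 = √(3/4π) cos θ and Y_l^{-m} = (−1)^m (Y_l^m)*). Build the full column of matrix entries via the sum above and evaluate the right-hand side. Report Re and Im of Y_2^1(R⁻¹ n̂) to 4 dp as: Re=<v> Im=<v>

Need the full column D^2_{m',1} for m'=−2..2 at α=4.9370, β=1.4313, γ=2.4468.
cos(β/2)=0.754667, sin(β/2)=0.656108
d^2_{-2,1}: single k=3 term ⇒ +0.426296;  D = +0.176462+0.388059i
d^2_{-1,1}: k∈[2..3] ⇒ +0.735500 -0.185311 = +0.550189;  D = -0.437532+0.333576i
d^2_{0,1}: k∈[1..2] ⇒ +0.690744 -0.522104 = +0.168640;  D = -0.129547-0.107968i
d^2_{1,1}: k∈[0..1] ⇒ +0.324356 -0.735500 = -0.411144;  D = -0.186268+0.366530i
d^2_{2,1}: single k=0 term ⇒ -0.563990;  D = -0.547070-0.137112i
Y_2^{m'}(θ=0.8564,φ=5.5538) and Σ D·Y over m':
  (+0.1765+0.3881i)·(+0.0246+0.2191i)  (-0.4375+0.3336i)·(+0.2851+0.2548i)  (-0.1295-0.1080i)·(+0.0907+0.0000i)  (-0.1863+0.3665i)·(-0.2851+0.2548i)  (-0.5471-0.1371i)·(+0.0246-0.2191i)
Y_2^1(R⁻¹ n̂) = -0.385990-0.013450i

Re=-0.3860 Im=-0.0134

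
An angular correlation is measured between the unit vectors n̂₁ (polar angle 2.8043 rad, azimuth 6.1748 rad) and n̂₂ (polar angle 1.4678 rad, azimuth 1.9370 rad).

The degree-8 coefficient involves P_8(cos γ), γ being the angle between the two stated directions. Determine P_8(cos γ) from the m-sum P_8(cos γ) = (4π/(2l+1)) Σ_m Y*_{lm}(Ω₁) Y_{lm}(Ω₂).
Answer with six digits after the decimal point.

Summing Y*_{l m}(θ₁,φ₁)·Y_{l m}(θ₂,φ₂) over m ∈ [−8, 8]; prefactor 4π/(2·8+1) = 0.739198:
  term(m=-8) = -0.00003 + 0.00002j   from Y*(Ω₁)=0.00005 - 0.00006j, Y(Ω₂)=-0.48292 - 0.10392j
  term(m=-7) = 0.00003 + 0.00017j   from Y*(Ω₁)=-0.00061 + 0.00058j, Y(Ω₂)=0.11161 - 0.17104j
  term(m=-6) = -0.00179 - 0.00054j   from Y*(Ω₁)=0.00486 - 0.00370j, Y(Ω₂)=-0.17986 - 0.24854j
  term(m=-5) = -0.00507 + 0.00525j   from Y*(Ω₁)=-0.02703 + 0.01627j, Y(Ω₂)=0.22354 - 0.05952j
  term(m=-4) = -0.00931 - 0.02739j   from Y*(Ω₁)=0.10822 - 0.05009j, Y(Ω₂)=0.02566 - 0.24120j
  term(m=-3) = -0.07680 - 0.01137j   from Y*(Ω₁)=-0.30496 + 0.10281j, Y(Ω₂)=0.21485 + 0.10973j
  term(m=-2) = 0.06992 - 0.09760j   from Y*(Ω₁)=0.55084 - 0.12131j, Y(Ω₂)=0.15827 - 0.14233j
  term(m=-1) = -0.05106 - 0.09938j   from Y*(Ω₁)=-0.45378 + 0.04938j, Y(Ω₂)=0.08765 + 0.22854j
  term(m=+0) = -0.05085 + 0.00000j   from Y*(Ω₁)=-0.24937 + 0.00000j, Y(Ω₂)=0.20392 + 0.00000j
  term(m=+1) = -0.05106 + 0.09938j   from Y*(Ω₁)=0.45378 + 0.04938j, Y(Ω₂)=-0.08765 + 0.22854j
  term(m=+2) = 0.06992 + 0.09760j   from Y*(Ω₁)=0.55084 + 0.12131j, Y(Ω₂)=0.15827 + 0.14233j
  term(m=+3) = -0.07680 + 0.01137j   from Y*(Ω₁)=0.30496 + 0.10281j, Y(Ω₂)=-0.21485 + 0.10973j
  term(m=+4) = -0.00931 + 0.02739j   from Y*(Ω₁)=0.10822 + 0.05009j, Y(Ω₂)=0.02566 + 0.24120j
  term(m=+5) = -0.00507 - 0.00525j   from Y*(Ω₁)=0.02703 + 0.01627j, Y(Ω₂)=-0.22354 - 0.05952j
  term(m=+6) = -0.00179 + 0.00054j   from Y*(Ω₁)=0.00486 + 0.00370j, Y(Ω₂)=-0.17986 + 0.24854j
  term(m=+7) = 0.00003 - 0.00017j   from Y*(Ω₁)=0.00061 + 0.00058j, Y(Ω₂)=-0.11161 - 0.17104j
  term(m=+8) = -0.00003 - 0.00002j   from Y*(Ω₁)=0.00005 + 0.00006j, Y(Ω₂)=-0.48292 + 0.10392j
Accumulated sum -0.19907 + 0.00000j; after 4π/(2l+1) scaling, -0.14715 + 0.00000j ⇒ P_8 = -0.147153

-0.147153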